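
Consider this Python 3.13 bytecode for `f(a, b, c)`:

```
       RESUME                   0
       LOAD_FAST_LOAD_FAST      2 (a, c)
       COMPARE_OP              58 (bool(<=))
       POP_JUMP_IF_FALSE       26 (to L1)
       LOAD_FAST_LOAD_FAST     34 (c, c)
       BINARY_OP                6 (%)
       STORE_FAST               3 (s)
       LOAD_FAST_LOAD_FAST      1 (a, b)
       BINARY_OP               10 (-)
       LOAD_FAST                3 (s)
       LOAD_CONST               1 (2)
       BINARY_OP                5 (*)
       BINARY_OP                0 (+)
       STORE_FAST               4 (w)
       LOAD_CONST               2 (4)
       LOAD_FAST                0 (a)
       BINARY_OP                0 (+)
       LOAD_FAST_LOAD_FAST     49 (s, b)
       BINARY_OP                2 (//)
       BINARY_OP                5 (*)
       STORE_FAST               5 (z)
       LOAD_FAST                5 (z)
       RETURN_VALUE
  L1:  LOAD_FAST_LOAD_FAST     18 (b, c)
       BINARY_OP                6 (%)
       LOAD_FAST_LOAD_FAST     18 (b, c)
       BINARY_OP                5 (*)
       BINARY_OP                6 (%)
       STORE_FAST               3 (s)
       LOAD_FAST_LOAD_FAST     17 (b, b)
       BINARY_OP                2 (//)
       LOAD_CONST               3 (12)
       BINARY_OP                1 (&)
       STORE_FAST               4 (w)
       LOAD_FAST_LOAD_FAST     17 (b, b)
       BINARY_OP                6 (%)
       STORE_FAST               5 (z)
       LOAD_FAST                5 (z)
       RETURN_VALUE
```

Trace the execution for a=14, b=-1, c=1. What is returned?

0

LOAD_FAST_LOAD_FAST a,c → push 14,1. Stack: [14, 1]
COMPARE_OP bool(<=) → 14 vs 1 = False. Stack: [False]
POP_JUMP_IF_FALSE → pop False; jump. Stack: []
LOAD_FAST_LOAD_FAST b,c → push -1,1. Stack: [-1, 1]
BINARY_OP % → -1 % 1 = 0. Stack: [0]
LOAD_FAST_LOAD_FAST b,c → push -1,1. Stack: [0, -1, 1]
BINARY_OP * → -1 * 1 = -1. Stack: [0, -1]
BINARY_OP % → 0 % -1 = 0. Stack: [0]
STORE_FAST s → s=0. Stack: []
LOAD_FAST_LOAD_FAST b,b → push -1,-1. Stack: [-1, -1]
BINARY_OP // → -1 // -1 = 1. Stack: [1]
LOAD_CONST → push 12. Stack: [1, 12]
BINARY_OP & → 1 & 12 = 0. Stack: [0]
STORE_FAST w → w=0. Stack: []
LOAD_FAST_LOAD_FAST b,b → push -1,-1. Stack: [-1, -1]
BINARY_OP % → -1 % -1 = 0. Stack: [0]
STORE_FAST z → z=0. Stack: []
LOAD_FAST z → push 0. Stack: [0]
RETURN_VALUE → return 0.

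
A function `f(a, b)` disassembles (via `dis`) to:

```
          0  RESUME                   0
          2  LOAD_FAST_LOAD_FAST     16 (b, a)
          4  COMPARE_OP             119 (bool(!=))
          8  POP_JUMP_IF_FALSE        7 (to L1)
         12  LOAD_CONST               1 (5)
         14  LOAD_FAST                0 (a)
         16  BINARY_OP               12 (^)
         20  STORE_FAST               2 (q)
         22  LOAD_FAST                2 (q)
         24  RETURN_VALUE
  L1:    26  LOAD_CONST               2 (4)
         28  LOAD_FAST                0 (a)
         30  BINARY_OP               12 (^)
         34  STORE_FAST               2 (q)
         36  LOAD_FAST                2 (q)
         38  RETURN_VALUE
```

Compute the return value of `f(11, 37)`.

14

LOAD_FAST_LOAD_FAST b,a → push 37,11. Stack: [37, 11]
COMPARE_OP bool(!=) → 37 vs 11 = True. Stack: [True]
POP_JUMP_IF_FALSE → pop True; no jump. Stack: []
LOAD_CONST → push 5. Stack: [5]
LOAD_FAST a → push 11. Stack: [5, 11]
BINARY_OP ^ → 5 ^ 11 = 14. Stack: [14]
STORE_FAST q → q=14. Stack: []
LOAD_FAST q → push 14. Stack: [14]
RETURN_VALUE → return 14.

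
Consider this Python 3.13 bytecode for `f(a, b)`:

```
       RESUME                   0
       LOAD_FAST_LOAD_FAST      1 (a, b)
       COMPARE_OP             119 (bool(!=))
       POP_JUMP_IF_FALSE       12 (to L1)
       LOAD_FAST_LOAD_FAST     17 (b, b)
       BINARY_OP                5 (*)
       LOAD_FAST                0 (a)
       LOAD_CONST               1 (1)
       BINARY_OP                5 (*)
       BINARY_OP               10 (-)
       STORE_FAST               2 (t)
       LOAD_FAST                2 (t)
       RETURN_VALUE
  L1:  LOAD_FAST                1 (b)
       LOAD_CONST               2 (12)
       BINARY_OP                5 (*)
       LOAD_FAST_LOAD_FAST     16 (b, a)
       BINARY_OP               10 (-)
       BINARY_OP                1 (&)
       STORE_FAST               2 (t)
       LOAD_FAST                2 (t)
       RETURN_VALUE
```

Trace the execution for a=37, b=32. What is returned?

LOAD_FAST_LOAD_FAST a,b → push 37,32. Stack: [37, 32]
COMPARE_OP bool(!=) → 37 vs 32 = True. Stack: [True]
POP_JUMP_IF_FALSE → pop True; no jump. Stack: []
LOAD_FAST_LOAD_FAST b,b → push 32,32. Stack: [32, 32]
BINARY_OP * → 32 * 32 = 1024. Stack: [1024]
LOAD_FAST a → push 37. Stack: [1024, 37]
LOAD_CONST → push 1. Stack: [1024, 37, 1]
BINARY_OP * → 37 * 1 = 37. Stack: [1024, 37]
BINARY_OP - → 1024 - 37 = 987. Stack: [987]
STORE_FAST t → t=987. Stack: []
LOAD_FAST t → push 987. Stack: [987]
RETURN_VALUE → return 987.

987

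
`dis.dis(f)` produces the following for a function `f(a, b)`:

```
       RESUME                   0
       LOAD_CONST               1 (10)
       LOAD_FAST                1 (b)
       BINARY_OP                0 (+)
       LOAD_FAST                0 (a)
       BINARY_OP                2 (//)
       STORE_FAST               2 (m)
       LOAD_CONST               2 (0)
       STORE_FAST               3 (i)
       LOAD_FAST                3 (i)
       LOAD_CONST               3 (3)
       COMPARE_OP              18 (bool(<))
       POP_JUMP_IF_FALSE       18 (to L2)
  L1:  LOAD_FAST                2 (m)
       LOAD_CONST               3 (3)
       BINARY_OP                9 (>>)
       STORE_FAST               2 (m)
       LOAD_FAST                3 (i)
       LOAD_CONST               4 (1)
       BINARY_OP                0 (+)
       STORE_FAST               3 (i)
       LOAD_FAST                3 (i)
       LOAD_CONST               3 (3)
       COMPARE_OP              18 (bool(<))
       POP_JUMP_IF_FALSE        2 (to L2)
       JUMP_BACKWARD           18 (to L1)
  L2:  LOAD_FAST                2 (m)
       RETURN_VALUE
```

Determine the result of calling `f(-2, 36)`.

-1

LOAD_CONST → push 10. Stack: [10]
LOAD_FAST b → push 36. Stack: [10, 36]
BINARY_OP + → 10 + 36 = 46. Stack: [46]
LOAD_FAST a → push -2. Stack: [46, -2]
BINARY_OP // → 46 // -2 = -23. Stack: [-23]
STORE_FAST m → m=-23. Stack: []
LOAD_CONST → push 0. Stack: [0]
STORE_FAST i → i=0. Stack: []
LOAD_FAST i → push 0. Stack: [0]
LOAD_CONST → push 3. Stack: [0, 3]
COMPARE_OP bool(<) → 0 vs 3 = True. Stack: [True]
POP_JUMP_IF_FALSE → pop True; no jump. Stack: []
LOAD_FAST m → push -23. Stack: [-23]
LOAD_CONST → push 3. Stack: [-23, 3]
BINARY_OP >> → -23 >> 3 = -3. Stack: [-3]
STORE_FAST m → m=-3. Stack: []
LOAD_FAST i → push 0. Stack: [0]
LOAD_CONST → push 1. Stack: [0, 1]
BINARY_OP + → 0 + 1 = 1. Stack: [1]
STORE_FAST i → i=1. Stack: []
LOAD_FAST i → push 1. Stack: [1]
LOAD_CONST → push 3. Stack: [1, 3]
COMPARE_OP bool(<) → 1 vs 3 = True. Stack: [True]
POP_JUMP_IF_FALSE → pop True; no jump. Stack: []
LOAD_FAST m → push -3. Stack: [-3]
LOAD_CONST → push 3. Stack: [-3, 3]
BINARY_OP >> → -3 >> 3 = -1. Stack: [-1]
STORE_FAST m → m=-1. Stack: []
LOAD_FAST i → push 1. Stack: [1]
LOAD_CONST → push 1. Stack: [1, 1]
BINARY_OP + → 1 + 1 = 2. Stack: [2]
STORE_FAST i → i=2. Stack: []
LOAD_FAST i → push 2. Stack: [2]
LOAD_CONST → push 3. Stack: [2, 3]
COMPARE_OP bool(<) → 2 vs 3 = True. Stack: [True]
POP_JUMP_IF_FALSE → pop True; no jump. Stack: []
LOAD_FAST m → push -1. Stack: [-1]
LOAD_CONST → push 3. Stack: [-1, 3]
BINARY_OP >> → -1 >> 3 = -1. Stack: [-1]
STORE_FAST m → m=-1. Stack: []
LOAD_FAST i → push 2. Stack: [2]
LOAD_CONST → push 1. Stack: [2, 1]
BINARY_OP + → 2 + 1 = 3. Stack: [3]
STORE_FAST i → i=3. Stack: []
LOAD_FAST i → push 3. Stack: [3]
LOAD_CONST → push 3. Stack: [3, 3]
COMPARE_OP bool(<) → 3 vs 3 = False. Stack: [False]
POP_JUMP_IF_FALSE → pop False; jump. Stack: []
LOAD_FAST m → push -1. Stack: [-1]
RETURN_VALUE → return -1.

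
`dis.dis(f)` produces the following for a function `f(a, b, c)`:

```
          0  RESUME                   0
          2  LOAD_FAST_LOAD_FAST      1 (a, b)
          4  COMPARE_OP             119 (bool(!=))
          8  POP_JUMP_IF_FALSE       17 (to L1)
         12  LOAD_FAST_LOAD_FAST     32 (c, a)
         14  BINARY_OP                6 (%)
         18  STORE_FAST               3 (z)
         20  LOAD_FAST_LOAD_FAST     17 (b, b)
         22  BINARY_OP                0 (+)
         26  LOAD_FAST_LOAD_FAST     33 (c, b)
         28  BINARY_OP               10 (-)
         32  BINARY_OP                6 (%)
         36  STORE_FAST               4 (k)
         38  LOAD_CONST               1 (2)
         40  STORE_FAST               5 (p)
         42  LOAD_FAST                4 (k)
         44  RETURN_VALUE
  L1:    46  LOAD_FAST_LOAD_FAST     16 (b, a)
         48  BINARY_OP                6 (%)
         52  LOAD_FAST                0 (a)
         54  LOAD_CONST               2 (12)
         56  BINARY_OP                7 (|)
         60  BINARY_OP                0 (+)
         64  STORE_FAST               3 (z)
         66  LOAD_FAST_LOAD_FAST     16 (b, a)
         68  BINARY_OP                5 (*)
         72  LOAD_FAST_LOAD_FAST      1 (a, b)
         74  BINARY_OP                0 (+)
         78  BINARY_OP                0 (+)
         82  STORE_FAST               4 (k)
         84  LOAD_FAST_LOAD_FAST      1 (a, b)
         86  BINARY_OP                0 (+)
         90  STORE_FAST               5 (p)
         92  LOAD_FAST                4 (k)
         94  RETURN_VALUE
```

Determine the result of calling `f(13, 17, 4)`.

LOAD_FAST_LOAD_FAST a,b → push 13,17. Stack: [13, 17]
COMPARE_OP bool(!=) → 13 vs 17 = True. Stack: [True]
POP_JUMP_IF_FALSE → pop True; no jump. Stack: []
LOAD_FAST_LOAD_FAST c,a → push 4,13. Stack: [4, 13]
BINARY_OP % → 4 % 13 = 4. Stack: [4]
STORE_FAST z → z=4. Stack: []
LOAD_FAST_LOAD_FAST b,b → push 17,17. Stack: [17, 17]
BINARY_OP + → 17 + 17 = 34. Stack: [34]
LOAD_FAST_LOAD_FAST c,b → push 4,17. Stack: [34, 4, 17]
BINARY_OP - → 4 - 17 = -13. Stack: [34, -13]
BINARY_OP % → 34 % -13 = -5. Stack: [-5]
STORE_FAST k → k=-5. Stack: []
LOAD_CONST → push 2. Stack: [2]
STORE_FAST p → p=2. Stack: []
LOAD_FAST k → push -5. Stack: [-5]
RETURN_VALUE → return -5.

-5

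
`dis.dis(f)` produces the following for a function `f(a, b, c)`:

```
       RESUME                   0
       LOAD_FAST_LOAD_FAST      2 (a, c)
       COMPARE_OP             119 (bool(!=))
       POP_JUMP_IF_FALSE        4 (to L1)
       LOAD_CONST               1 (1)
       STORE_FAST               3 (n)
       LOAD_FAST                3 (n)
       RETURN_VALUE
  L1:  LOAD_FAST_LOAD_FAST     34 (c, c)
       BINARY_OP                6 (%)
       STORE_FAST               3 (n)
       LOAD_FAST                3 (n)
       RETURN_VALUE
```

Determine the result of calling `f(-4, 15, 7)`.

LOAD_FAST_LOAD_FAST a,c → push -4,7. Stack: [-4, 7]
COMPARE_OP bool(!=) → -4 vs 7 = True. Stack: [True]
POP_JUMP_IF_FALSE → pop True; no jump. Stack: []
LOAD_CONST → push 1. Stack: [1]
STORE_FAST n → n=1. Stack: []
LOAD_FAST n → push 1. Stack: [1]
RETURN_VALUE → return 1.

1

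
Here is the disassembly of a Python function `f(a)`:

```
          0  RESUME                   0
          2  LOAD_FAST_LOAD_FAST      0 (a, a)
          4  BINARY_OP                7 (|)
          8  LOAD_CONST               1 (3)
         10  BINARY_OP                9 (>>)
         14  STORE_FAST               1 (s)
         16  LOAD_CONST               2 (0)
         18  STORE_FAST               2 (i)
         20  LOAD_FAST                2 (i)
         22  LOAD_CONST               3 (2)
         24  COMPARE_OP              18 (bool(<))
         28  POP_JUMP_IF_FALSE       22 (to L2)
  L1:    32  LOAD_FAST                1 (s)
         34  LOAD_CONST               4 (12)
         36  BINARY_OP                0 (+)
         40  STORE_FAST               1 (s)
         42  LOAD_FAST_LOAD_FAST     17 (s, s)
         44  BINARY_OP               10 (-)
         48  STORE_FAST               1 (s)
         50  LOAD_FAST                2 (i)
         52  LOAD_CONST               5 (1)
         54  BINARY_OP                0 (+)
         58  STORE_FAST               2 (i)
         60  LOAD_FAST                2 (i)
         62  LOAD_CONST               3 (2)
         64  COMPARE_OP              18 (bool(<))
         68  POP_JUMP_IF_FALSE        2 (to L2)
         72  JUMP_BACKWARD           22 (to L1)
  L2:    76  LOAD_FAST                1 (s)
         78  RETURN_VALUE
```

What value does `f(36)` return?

LOAD_FAST_LOAD_FAST a,a → push 36,36. Stack: [36, 36]
BINARY_OP | → 36 | 36 = 36. Stack: [36]
LOAD_CONST → push 3. Stack: [36, 3]
BINARY_OP >> → 36 >> 3 = 4. Stack: [4]
STORE_FAST s → s=4. Stack: []
LOAD_CONST → push 0. Stack: [0]
STORE_FAST i → i=0. Stack: []
LOAD_FAST i → push 0. Stack: [0]
LOAD_CONST → push 2. Stack: [0, 2]
COMPARE_OP bool(<) → 0 vs 2 = True. Stack: [True]
POP_JUMP_IF_FALSE → pop True; no jump. Stack: []
LOAD_FAST s → push 4. Stack: [4]
LOAD_CONST → push 12. Stack: [4, 12]
BINARY_OP + → 4 + 12 = 16. Stack: [16]
STORE_FAST s → s=16. Stack: []
LOAD_FAST_LOAD_FAST s,s → push 16,16. Stack: [16, 16]
BINARY_OP - → 16 - 16 = 0. Stack: [0]
STORE_FAST s → s=0. Stack: []
LOAD_FAST i → push 0. Stack: [0]
LOAD_CONST → push 1. Stack: [0, 1]
BINARY_OP + → 0 + 1 = 1. Stack: [1]
STORE_FAST i → i=1. Stack: []
LOAD_FAST i → push 1. Stack: [1]
LOAD_CONST → push 2. Stack: [1, 2]
COMPARE_OP bool(<) → 1 vs 2 = True. Stack: [True]
POP_JUMP_IF_FALSE → pop True; no jump. Stack: []
LOAD_FAST s → push 0. Stack: [0]
LOAD_CONST → push 12. Stack: [0, 12]
BINARY_OP + → 0 + 12 = 12. Stack: [12]
STORE_FAST s → s=12. Stack: []
LOAD_FAST_LOAD_FAST s,s → push 12,12. Stack: [12, 12]
BINARY_OP - → 12 - 12 = 0. Stack: [0]
STORE_FAST s → s=0. Stack: []
LOAD_FAST i → push 1. Stack: [1]
LOAD_CONST → push 1. Stack: [1, 1]
BINARY_OP + → 1 + 1 = 2. Stack: [2]
STORE_FAST i → i=2. Stack: []
LOAD_FAST i → push 2. Stack: [2]
LOAD_CONST → push 2. Stack: [2, 2]
COMPARE_OP bool(<) → 2 vs 2 = False. Stack: [False]
POP_JUMP_IF_FALSE → pop False; jump. Stack: []
LOAD_FAST s → push 0. Stack: [0]
RETURN_VALUE → return 0.

0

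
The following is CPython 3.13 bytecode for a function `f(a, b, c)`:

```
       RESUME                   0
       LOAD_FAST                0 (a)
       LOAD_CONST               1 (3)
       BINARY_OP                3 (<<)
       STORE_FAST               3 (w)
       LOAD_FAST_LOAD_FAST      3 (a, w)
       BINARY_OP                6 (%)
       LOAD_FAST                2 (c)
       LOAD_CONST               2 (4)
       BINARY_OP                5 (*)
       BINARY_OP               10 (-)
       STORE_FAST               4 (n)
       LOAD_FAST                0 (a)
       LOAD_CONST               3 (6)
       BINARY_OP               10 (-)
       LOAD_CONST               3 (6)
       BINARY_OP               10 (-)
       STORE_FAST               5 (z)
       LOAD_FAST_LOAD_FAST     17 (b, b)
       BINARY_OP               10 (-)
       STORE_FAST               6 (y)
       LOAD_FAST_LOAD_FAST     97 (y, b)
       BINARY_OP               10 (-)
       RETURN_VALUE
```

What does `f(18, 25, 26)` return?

LOAD_FAST a → push 18. Stack: [18]
LOAD_CONST → push 3. Stack: [18, 3]
BINARY_OP << → 18 << 3 = 144. Stack: [144]
STORE_FAST w → w=144. Stack: []
LOAD_FAST_LOAD_FAST a,w → push 18,144. Stack: [18, 144]
BINARY_OP % → 18 % 144 = 18. Stack: [18]
LOAD_FAST c → push 26. Stack: [18, 26]
LOAD_CONST → push 4. Stack: [18, 26, 4]
BINARY_OP * → 26 * 4 = 104. Stack: [18, 104]
BINARY_OP - → 18 - 104 = -86. Stack: [-86]
STORE_FAST n → n=-86. Stack: []
LOAD_FAST a → push 18. Stack: [18]
LOAD_CONST → push 6. Stack: [18, 6]
BINARY_OP - → 18 - 6 = 12. Stack: [12]
LOAD_CONST → push 6. Stack: [12, 6]
BINARY_OP - → 12 - 6 = 6. Stack: [6]
STORE_FAST z → z=6. Stack: []
LOAD_FAST_LOAD_FAST b,b → push 25,25. Stack: [25, 25]
BINARY_OP - → 25 - 25 = 0. Stack: [0]
STORE_FAST y → y=0. Stack: []
LOAD_FAST_LOAD_FAST y,b → push 0,25. Stack: [0, 25]
BINARY_OP - → 0 - 25 = -25. Stack: [-25]
RETURN_VALUE → return -25.

-25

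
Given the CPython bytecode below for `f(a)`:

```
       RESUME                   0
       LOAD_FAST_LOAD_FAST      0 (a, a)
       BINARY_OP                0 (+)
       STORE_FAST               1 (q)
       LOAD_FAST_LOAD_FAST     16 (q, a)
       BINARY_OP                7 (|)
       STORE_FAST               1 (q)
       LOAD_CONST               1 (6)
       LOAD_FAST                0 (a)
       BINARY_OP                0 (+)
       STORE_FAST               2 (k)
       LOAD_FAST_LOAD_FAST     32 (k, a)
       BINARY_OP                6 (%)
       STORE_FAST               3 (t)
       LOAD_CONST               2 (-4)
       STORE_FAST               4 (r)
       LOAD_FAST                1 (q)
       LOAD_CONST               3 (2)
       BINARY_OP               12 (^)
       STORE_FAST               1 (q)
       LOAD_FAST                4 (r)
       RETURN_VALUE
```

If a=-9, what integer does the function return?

LOAD_FAST_LOAD_FAST a,a → push -9,-9. Stack: [-9, -9]
BINARY_OP + → -9 + -9 = -18. Stack: [-18]
STORE_FAST q → q=-18. Stack: []
LOAD_FAST_LOAD_FAST q,a → push -18,-9. Stack: [-18, -9]
BINARY_OP | → -18 | -9 = -1. Stack: [-1]
STORE_FAST q → q=-1. Stack: []
LOAD_CONST → push 6. Stack: [6]
LOAD_FAST a → push -9. Stack: [6, -9]
BINARY_OP + → 6 + -9 = -3. Stack: [-3]
STORE_FAST k → k=-3. Stack: []
LOAD_FAST_LOAD_FAST k,a → push -3,-9. Stack: [-3, -9]
BINARY_OP % → -3 % -9 = -3. Stack: [-3]
STORE_FAST t → t=-3. Stack: []
LOAD_CONST → push -4. Stack: [-4]
STORE_FAST r → r=-4. Stack: []
LOAD_FAST q → push -1. Stack: [-1]
LOAD_CONST → push 2. Stack: [-1, 2]
BINARY_OP ^ → -1 ^ 2 = -3. Stack: [-3]
STORE_FAST q → q=-3. Stack: []
LOAD_FAST r → push -4. Stack: [-4]
RETURN_VALUE → return -4.

-4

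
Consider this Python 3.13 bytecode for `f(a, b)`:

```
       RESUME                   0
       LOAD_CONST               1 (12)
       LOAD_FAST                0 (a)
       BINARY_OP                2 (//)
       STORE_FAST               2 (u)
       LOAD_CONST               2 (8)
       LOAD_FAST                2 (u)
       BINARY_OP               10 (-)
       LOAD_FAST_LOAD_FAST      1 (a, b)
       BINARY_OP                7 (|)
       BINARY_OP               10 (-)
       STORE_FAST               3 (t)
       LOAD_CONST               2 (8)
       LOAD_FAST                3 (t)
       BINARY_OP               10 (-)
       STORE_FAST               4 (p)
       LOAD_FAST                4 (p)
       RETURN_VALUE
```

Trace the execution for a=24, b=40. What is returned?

56

LOAD_CONST → push 12. Stack: [12]
LOAD_FAST a → push 24. Stack: [12, 24]
BINARY_OP // → 12 // 24 = 0. Stack: [0]
STORE_FAST u → u=0. Stack: []
LOAD_CONST → push 8. Stack: [8]
LOAD_FAST u → push 0. Stack: [8, 0]
BINARY_OP - → 8 - 0 = 8. Stack: [8]
LOAD_FAST_LOAD_FAST a,b → push 24,40. Stack: [8, 24, 40]
BINARY_OP | → 24 | 40 = 56. Stack: [8, 56]
BINARY_OP - → 8 - 56 = -48. Stack: [-48]
STORE_FAST t → t=-48. Stack: []
LOAD_CONST → push 8. Stack: [8]
LOAD_FAST t → push -48. Stack: [8, -48]
BINARY_OP - → 8 - -48 = 56. Stack: [56]
STORE_FAST p → p=56. Stack: []
LOAD_FAST p → push 56. Stack: [56]
RETURN_VALUE → return 56.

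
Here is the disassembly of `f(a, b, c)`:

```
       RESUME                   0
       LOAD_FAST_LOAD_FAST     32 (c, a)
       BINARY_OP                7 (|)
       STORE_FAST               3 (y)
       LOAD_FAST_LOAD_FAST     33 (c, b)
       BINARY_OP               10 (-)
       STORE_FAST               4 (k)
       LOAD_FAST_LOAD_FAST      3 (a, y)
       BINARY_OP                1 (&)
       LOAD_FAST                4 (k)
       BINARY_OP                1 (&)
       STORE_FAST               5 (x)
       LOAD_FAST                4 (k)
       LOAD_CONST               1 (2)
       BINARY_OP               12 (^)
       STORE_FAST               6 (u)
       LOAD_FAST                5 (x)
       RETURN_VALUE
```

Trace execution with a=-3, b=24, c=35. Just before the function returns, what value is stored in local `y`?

-1

LOAD_FAST_LOAD_FAST c,a → push 35,-3. Stack: [35, -3]
BINARY_OP | → 35 | -3 = -1. Stack: [-1]
STORE_FAST y → y=-1. Stack: []
LOAD_FAST_LOAD_FAST c,b → push 35,24. Stack: [35, 24]
BINARY_OP - → 35 - 24 = 11. Stack: [11]
STORE_FAST k → k=11. Stack: []
LOAD_FAST_LOAD_FAST a,y → push -3,-1. Stack: [-3, -1]
BINARY_OP & → -3 & -1 = -3. Stack: [-3]
LOAD_FAST k → push 11. Stack: [-3, 11]
BINARY_OP & → -3 & 11 = 9. Stack: [9]
STORE_FAST x → x=9. Stack: []
LOAD_FAST k → push 11. Stack: [11]
LOAD_CONST → push 2. Stack: [11, 2]
BINARY_OP ^ → 11 ^ 2 = 9. Stack: [9]
STORE_FAST u → u=9. Stack: []
LOAD_FAST x → push 9. Stack: [9]
RETURN_VALUE → return 9.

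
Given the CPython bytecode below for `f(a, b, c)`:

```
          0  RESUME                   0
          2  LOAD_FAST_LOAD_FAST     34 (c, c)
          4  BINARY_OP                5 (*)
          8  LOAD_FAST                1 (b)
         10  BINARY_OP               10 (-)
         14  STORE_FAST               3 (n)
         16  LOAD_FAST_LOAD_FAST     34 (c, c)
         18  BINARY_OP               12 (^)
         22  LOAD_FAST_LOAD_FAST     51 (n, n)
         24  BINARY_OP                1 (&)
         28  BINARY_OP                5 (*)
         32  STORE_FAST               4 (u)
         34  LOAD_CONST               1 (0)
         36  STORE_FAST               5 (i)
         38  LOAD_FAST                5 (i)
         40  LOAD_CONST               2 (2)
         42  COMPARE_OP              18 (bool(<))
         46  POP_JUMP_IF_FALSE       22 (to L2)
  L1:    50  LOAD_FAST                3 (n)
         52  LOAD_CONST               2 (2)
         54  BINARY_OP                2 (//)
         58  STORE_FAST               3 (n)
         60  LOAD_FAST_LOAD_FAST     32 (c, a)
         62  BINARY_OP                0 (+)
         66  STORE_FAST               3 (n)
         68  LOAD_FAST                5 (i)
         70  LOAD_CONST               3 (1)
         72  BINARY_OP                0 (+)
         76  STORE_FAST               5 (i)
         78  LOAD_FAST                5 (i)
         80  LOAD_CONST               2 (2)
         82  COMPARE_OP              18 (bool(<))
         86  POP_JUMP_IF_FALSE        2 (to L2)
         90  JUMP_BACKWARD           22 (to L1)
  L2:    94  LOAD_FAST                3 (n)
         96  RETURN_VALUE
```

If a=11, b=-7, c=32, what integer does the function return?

LOAD_FAST_LOAD_FAST c,c → push 32,32. Stack: [32, 32]
BINARY_OP * → 32 * 32 = 1024. Stack: [1024]
LOAD_FAST b → push -7. Stack: [1024, -7]
BINARY_OP - → 1024 - -7 = 1031. Stack: [1031]
STORE_FAST n → n=1031. Stack: []
LOAD_FAST_LOAD_FAST c,c → push 32,32. Stack: [32, 32]
BINARY_OP ^ → 32 ^ 32 = 0. Stack: [0]
LOAD_FAST_LOAD_FAST n,n → push 1031,1031. Stack: [0, 1031, 1031]
BINARY_OP & → 1031 & 1031 = 1031. Stack: [0, 1031]
BINARY_OP * → 0 * 1031 = 0. Stack: [0]
STORE_FAST u → u=0. Stack: []
LOAD_CONST → push 0. Stack: [0]
STORE_FAST i → i=0. Stack: []
LOAD_FAST i → push 0. Stack: [0]
LOAD_CONST → push 2. Stack: [0, 2]
COMPARE_OP bool(<) → 0 vs 2 = True. Stack: [True]
POP_JUMP_IF_FALSE → pop True; no jump. Stack: []
LOAD_FAST n → push 1031. Stack: [1031]
LOAD_CONST → push 2. Stack: [1031, 2]
BINARY_OP // → 1031 // 2 = 515. Stack: [515]
STORE_FAST n → n=515. Stack: []
LOAD_FAST_LOAD_FAST c,a → push 32,11. Stack: [32, 11]
BINARY_OP + → 32 + 11 = 43. Stack: [43]
STORE_FAST n → n=43. Stack: []
LOAD_FAST i → push 0. Stack: [0]
LOAD_CONST → push 1. Stack: [0, 1]
BINARY_OP + → 0 + 1 = 1. Stack: [1]
STORE_FAST i → i=1. Stack: []
LOAD_FAST i → push 1. Stack: [1]
LOAD_CONST → push 2. Stack: [1, 2]
COMPARE_OP bool(<) → 1 vs 2 = True. Stack: [True]
POP_JUMP_IF_FALSE → pop True; no jump. Stack: []
LOAD_FAST n → push 43. Stack: [43]
LOAD_CONST → push 2. Stack: [43, 2]
BINARY_OP // → 43 // 2 = 21. Stack: [21]
STORE_FAST n → n=21. Stack: []
LOAD_FAST_LOAD_FAST c,a → push 32,11. Stack: [32, 11]
BINARY_OP + → 32 + 11 = 43. Stack: [43]
STORE_FAST n → n=43. Stack: []
LOAD_FAST i → push 1. Stack: [1]
LOAD_CONST → push 1. Stack: [1, 1]
BINARY_OP + → 1 + 1 = 2. Stack: [2]
STORE_FAST i → i=2. Stack: []
LOAD_FAST i → push 2. Stack: [2]
LOAD_CONST → push 2. Stack: [2, 2]
COMPARE_OP bool(<) → 2 vs 2 = False. Stack: [False]
POP_JUMP_IF_FALSE → pop False; jump. Stack: []
LOAD_FAST n → push 43. Stack: [43]
RETURN_VALUE → return 43.

43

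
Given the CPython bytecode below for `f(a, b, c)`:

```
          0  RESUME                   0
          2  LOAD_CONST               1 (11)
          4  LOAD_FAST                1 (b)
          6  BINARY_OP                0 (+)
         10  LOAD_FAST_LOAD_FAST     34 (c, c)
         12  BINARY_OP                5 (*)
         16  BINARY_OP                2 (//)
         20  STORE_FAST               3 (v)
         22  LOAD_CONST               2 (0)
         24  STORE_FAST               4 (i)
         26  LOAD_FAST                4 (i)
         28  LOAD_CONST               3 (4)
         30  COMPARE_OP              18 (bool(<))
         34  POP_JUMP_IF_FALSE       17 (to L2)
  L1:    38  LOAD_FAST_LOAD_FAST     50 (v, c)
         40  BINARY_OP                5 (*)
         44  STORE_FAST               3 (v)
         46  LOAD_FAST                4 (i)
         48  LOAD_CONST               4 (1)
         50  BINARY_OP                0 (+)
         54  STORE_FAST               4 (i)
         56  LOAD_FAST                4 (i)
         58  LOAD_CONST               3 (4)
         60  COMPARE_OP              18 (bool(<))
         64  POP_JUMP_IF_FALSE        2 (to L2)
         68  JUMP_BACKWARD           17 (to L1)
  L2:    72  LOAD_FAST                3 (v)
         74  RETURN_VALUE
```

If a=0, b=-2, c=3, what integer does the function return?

81

LOAD_CONST → push 11. Stack: [11]
LOAD_FAST b → push -2. Stack: [11, -2]
BINARY_OP + → 11 + -2 = 9. Stack: [9]
LOAD_FAST_LOAD_FAST c,c → push 3,3. Stack: [9, 3, 3]
BINARY_OP * → 3 * 3 = 9. Stack: [9, 9]
BINARY_OP // → 9 // 9 = 1. Stack: [1]
STORE_FAST v → v=1. Stack: []
LOAD_CONST → push 0. Stack: [0]
STORE_FAST i → i=0. Stack: []
LOAD_FAST i → push 0. Stack: [0]
LOAD_CONST → push 4. Stack: [0, 4]
COMPARE_OP bool(<) → 0 vs 4 = True. Stack: [True]
POP_JUMP_IF_FALSE → pop True; no jump. Stack: []
LOAD_FAST_LOAD_FAST v,c → push 1,3. Stack: [1, 3]
BINARY_OP * → 1 * 3 = 3. Stack: [3]
STORE_FAST v → v=3. Stack: []
LOAD_FAST i → push 0. Stack: [0]
LOAD_CONST → push 1. Stack: [0, 1]
BINARY_OP + → 0 + 1 = 1. Stack: [1]
STORE_FAST i → i=1. Stack: []
LOAD_FAST i → push 1. Stack: [1]
LOAD_CONST → push 4. Stack: [1, 4]
COMPARE_OP bool(<) → 1 vs 4 = True. Stack: [True]
POP_JUMP_IF_FALSE → pop True; no jump. Stack: []
LOAD_FAST_LOAD_FAST v,c → push 3,3. Stack: [3, 3]
BINARY_OP * → 3 * 3 = 9. Stack: [9]
STORE_FAST v → v=9. Stack: []
LOAD_FAST i → push 1. Stack: [1]
LOAD_CONST → push 1. Stack: [1, 1]
BINARY_OP + → 1 + 1 = 2. Stack: [2]
STORE_FAST i → i=2. Stack: []
LOAD_FAST i → push 2. Stack: [2]
LOAD_CONST → push 4. Stack: [2, 4]
COMPARE_OP bool(<) → 2 vs 4 = True. Stack: [True]
POP_JUMP_IF_FALSE → pop True; no jump. Stack: []
LOAD_FAST_LOAD_FAST v,c → push 9,3. Stack: [9, 3]
BINARY_OP * → 9 * 3 = 27. Stack: [27]
STORE_FAST v → v=27. Stack: []
LOAD_FAST i → push 2. Stack: [2]
LOAD_CONST → push 1. Stack: [2, 1]
BINARY_OP + → 2 + 1 = 3. Stack: [3]
STORE_FAST i → i=3. Stack: []
LOAD_FAST i → push 3. Stack: [3]
LOAD_CONST → push 4. Stack: [3, 4]
COMPARE_OP bool(<) → 3 vs 4 = True. Stack: [True]
POP_JUMP_IF_FALSE → pop True; no jump. Stack: []
LOAD_FAST_LOAD_FAST v,c → push 27,3. Stack: [27, 3]
BINARY_OP * → 27 * 3 = 81. Stack: [81]
STORE_FAST v → v=81. Stack: []
LOAD_FAST i → push 3. Stack: [3]
LOAD_CONST → push 1. Stack: [3, 1]
BINARY_OP + → 3 + 1 = 4. Stack: [4]
STORE_FAST i → i=4. Stack: []
LOAD_FAST i → push 4. Stack: [4]
LOAD_CONST → push 4. Stack: [4, 4]
COMPARE_OP bool(<) → 4 vs 4 = False. Stack: [False]
POP_JUMP_IF_FALSE → pop False; jump. Stack: []
LOAD_FAST v → push 81. Stack: [81]
RETURN_VALUE → return 81.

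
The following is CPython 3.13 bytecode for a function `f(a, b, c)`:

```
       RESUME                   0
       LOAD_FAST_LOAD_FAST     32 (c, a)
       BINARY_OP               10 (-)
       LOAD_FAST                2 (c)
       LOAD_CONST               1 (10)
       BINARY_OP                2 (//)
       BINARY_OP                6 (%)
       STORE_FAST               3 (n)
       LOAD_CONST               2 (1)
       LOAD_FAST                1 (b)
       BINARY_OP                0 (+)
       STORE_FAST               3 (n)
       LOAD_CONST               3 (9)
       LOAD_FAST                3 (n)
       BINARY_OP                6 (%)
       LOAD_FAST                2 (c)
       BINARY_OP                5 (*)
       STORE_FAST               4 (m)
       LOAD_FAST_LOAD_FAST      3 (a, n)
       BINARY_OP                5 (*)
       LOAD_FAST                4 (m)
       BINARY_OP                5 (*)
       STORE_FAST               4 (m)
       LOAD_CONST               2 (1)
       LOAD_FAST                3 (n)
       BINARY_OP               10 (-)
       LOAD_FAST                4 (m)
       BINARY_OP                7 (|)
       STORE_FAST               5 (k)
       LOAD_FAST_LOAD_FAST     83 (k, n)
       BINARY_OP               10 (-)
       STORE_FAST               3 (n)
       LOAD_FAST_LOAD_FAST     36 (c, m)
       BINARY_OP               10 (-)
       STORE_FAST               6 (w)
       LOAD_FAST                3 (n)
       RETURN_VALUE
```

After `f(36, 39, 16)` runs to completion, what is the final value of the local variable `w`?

LOAD_FAST_LOAD_FAST c,a → push 16,36. Stack: [16, 36]
BINARY_OP - → 16 - 36 = -20. Stack: [-20]
LOAD_FAST c → push 16. Stack: [-20, 16]
LOAD_CONST → push 10. Stack: [-20, 16, 10]
BINARY_OP // → 16 // 10 = 1. Stack: [-20, 1]
BINARY_OP % → -20 % 1 = 0. Stack: [0]
STORE_FAST n → n=0. Stack: []
LOAD_CONST → push 1. Stack: [1]
LOAD_FAST b → push 39. Stack: [1, 39]
BINARY_OP + → 1 + 39 = 40. Stack: [40]
STORE_FAST n → n=40. Stack: []
LOAD_CONST → push 9. Stack: [9]
LOAD_FAST n → push 40. Stack: [9, 40]
BINARY_OP % → 9 % 40 = 9. Stack: [9]
LOAD_FAST c → push 16. Stack: [9, 16]
BINARY_OP * → 9 * 16 = 144. Stack: [144]
STORE_FAST m → m=144. Stack: []
LOAD_FAST_LOAD_FAST a,n → push 36,40. Stack: [36, 40]
BINARY_OP * → 36 * 40 = 1440. Stack: [1440]
LOAD_FAST m → push 144. Stack: [1440, 144]
BINARY_OP * → 1440 * 144 = 207360. Stack: [207360]
STORE_FAST m → m=207360. Stack: []
LOAD_CONST → push 1. Stack: [1]
LOAD_FAST n → push 40. Stack: [1, 40]
BINARY_OP - → 1 - 40 = -39. Stack: [-39]
LOAD_FAST m → push 207360. Stack: [-39, 207360]
BINARY_OP | → -39 | 207360 = -39. Stack: [-39]
STORE_FAST k → k=-39. Stack: []
LOAD_FAST_LOAD_FAST k,n → push -39,40. Stack: [-39, 40]
BINARY_OP - → -39 - 40 = -79. Stack: [-79]
STORE_FAST n → n=-79. Stack: []
LOAD_FAST_LOAD_FAST c,m → push 16,207360. Stack: [16, 207360]
BINARY_OP - → 16 - 207360 = -207344. Stack: [-207344]
STORE_FAST w → w=-207344. Stack: []
LOAD_FAST n → push -79. Stack: [-79]
RETURN_VALUE → return -79.

-207344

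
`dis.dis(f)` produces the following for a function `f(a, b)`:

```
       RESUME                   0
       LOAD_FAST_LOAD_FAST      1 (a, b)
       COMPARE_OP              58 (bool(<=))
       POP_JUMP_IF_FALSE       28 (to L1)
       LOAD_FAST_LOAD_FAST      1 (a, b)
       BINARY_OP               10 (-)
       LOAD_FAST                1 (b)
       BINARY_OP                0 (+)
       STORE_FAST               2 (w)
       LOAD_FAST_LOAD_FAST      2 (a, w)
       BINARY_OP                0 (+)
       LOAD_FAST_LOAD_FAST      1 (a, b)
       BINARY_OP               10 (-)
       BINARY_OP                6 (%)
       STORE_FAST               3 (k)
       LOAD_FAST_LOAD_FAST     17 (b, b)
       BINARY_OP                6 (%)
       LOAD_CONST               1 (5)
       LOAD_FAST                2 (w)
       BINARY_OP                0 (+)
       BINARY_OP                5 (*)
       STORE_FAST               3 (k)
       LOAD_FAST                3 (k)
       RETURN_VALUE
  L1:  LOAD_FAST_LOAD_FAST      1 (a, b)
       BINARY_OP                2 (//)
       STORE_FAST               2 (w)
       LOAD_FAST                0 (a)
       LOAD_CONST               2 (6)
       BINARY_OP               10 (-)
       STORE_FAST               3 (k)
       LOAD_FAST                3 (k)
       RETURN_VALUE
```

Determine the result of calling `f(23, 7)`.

LOAD_FAST_LOAD_FAST a,b → push 23,7. Stack: [23, 7]
COMPARE_OP bool(<=) → 23 vs 7 = False. Stack: [False]
POP_JUMP_IF_FALSE → pop False; jump. Stack: []
LOAD_FAST_LOAD_FAST a,b → push 23,7. Stack: [23, 7]
BINARY_OP // → 23 // 7 = 3. Stack: [3]
STORE_FAST w → w=3. Stack: []
LOAD_FAST a → push 23. Stack: [23]
LOAD_CONST → push 6. Stack: [23, 6]
BINARY_OP - → 23 - 6 = 17. Stack: [17]
STORE_FAST k → k=17. Stack: []
LOAD_FAST k → push 17. Stack: [17]
RETURN_VALUE → return 17.

17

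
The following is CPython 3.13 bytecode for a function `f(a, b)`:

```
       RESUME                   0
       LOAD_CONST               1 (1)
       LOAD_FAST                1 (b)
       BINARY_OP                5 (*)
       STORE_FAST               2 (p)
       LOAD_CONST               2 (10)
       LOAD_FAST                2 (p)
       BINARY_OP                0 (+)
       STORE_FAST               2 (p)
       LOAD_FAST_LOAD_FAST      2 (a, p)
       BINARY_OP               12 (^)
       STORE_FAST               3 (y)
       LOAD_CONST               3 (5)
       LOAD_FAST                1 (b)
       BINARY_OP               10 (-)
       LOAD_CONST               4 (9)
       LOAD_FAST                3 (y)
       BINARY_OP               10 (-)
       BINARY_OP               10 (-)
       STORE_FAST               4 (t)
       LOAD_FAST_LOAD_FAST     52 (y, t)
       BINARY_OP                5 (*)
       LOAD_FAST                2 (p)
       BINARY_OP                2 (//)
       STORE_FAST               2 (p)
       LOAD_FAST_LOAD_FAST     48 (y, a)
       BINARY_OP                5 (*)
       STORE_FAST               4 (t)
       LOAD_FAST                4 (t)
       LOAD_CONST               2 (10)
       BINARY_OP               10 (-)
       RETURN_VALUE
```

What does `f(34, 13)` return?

LOAD_CONST → push 1. Stack: [1]
LOAD_FAST b → push 13. Stack: [1, 13]
BINARY_OP * → 1 * 13 = 13. Stack: [13]
STORE_FAST p → p=13. Stack: []
LOAD_CONST → push 10. Stack: [10]
LOAD_FAST p → push 13. Stack: [10, 13]
BINARY_OP + → 10 + 13 = 23. Stack: [23]
STORE_FAST p → p=23. Stack: []
LOAD_FAST_LOAD_FAST a,p → push 34,23. Stack: [34, 23]
BINARY_OP ^ → 34 ^ 23 = 53. Stack: [53]
STORE_FAST y → y=53. Stack: []
LOAD_CONST → push 5. Stack: [5]
LOAD_FAST b → push 13. Stack: [5, 13]
BINARY_OP - → 5 - 13 = -8. Stack: [-8]
LOAD_CONST → push 9. Stack: [-8, 9]
LOAD_FAST y → push 53. Stack: [-8, 9, 53]
BINARY_OP - → 9 - 53 = -44. Stack: [-8, -44]
BINARY_OP - → -8 - -44 = 36. Stack: [36]
STORE_FAST t → t=36. Stack: []
LOAD_FAST_LOAD_FAST y,t → push 53,36. Stack: [53, 36]
BINARY_OP * → 53 * 36 = 1908. Stack: [1908]
LOAD_FAST p → push 23. Stack: [1908, 23]
BINARY_OP // → 1908 // 23 = 82. Stack: [82]
STORE_FAST p → p=82. Stack: []
LOAD_FAST_LOAD_FAST y,a → push 53,34. Stack: [53, 34]
BINARY_OP * → 53 * 34 = 1802. Stack: [1802]
STORE_FAST t → t=1802. Stack: []
LOAD_FAST t → push 1802. Stack: [1802]
LOAD_CONST → push 10. Stack: [1802, 10]
BINARY_OP - → 1802 - 10 = 1792. Stack: [1792]
RETURN_VALUE → return 1792.

1792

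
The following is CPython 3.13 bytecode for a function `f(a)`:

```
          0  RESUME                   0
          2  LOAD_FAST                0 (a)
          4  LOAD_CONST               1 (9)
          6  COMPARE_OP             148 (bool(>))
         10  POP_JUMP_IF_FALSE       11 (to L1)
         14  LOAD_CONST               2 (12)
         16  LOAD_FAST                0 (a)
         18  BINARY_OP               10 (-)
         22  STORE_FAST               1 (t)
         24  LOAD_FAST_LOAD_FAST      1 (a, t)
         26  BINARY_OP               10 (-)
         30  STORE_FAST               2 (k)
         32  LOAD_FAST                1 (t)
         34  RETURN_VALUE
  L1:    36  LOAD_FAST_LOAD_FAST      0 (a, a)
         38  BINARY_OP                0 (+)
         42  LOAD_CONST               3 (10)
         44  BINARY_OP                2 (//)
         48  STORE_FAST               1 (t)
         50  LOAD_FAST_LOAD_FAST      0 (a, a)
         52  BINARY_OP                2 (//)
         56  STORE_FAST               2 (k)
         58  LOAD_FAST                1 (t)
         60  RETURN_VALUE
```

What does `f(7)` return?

1

LOAD_FAST a → push 7. Stack: [7]
LOAD_CONST → push 9. Stack: [7, 9]
COMPARE_OP bool(>) → 7 vs 9 = False. Stack: [False]
POP_JUMP_IF_FALSE → pop False; jump. Stack: []
LOAD_FAST_LOAD_FAST a,a → push 7,7. Stack: [7, 7]
BINARY_OP + → 7 + 7 = 14. Stack: [14]
LOAD_CONST → push 10. Stack: [14, 10]
BINARY_OP // → 14 // 10 = 1. Stack: [1]
STORE_FAST t → t=1. Stack: []
LOAD_FAST_LOAD_FAST a,a → push 7,7. Stack: [7, 7]
BINARY_OP // → 7 // 7 = 1. Stack: [1]
STORE_FAST k → k=1. Stack: []
LOAD_FAST t → push 1. Stack: [1]
RETURN_VALUE → return 1.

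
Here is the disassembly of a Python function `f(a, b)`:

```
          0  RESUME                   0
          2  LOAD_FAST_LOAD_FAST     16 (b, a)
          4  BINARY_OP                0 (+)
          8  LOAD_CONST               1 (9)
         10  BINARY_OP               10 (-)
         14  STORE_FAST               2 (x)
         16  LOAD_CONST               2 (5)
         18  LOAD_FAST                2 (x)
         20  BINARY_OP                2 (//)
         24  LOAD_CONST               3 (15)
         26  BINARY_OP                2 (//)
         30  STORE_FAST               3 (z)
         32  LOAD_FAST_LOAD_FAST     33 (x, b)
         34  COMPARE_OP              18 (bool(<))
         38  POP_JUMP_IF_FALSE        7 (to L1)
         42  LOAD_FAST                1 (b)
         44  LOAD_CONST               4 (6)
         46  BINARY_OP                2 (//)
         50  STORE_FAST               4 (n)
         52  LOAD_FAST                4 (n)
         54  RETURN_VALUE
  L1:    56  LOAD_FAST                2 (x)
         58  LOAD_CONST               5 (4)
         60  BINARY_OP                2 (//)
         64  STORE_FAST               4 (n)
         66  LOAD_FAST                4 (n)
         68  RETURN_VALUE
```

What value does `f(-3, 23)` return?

LOAD_FAST_LOAD_FAST b,a → push 23,-3. Stack: [23, -3]
BINARY_OP + → 23 + -3 = 20. Stack: [20]
LOAD_CONST → push 9. Stack: [20, 9]
BINARY_OP - → 20 - 9 = 11. Stack: [11]
STORE_FAST x → x=11. Stack: []
LOAD_CONST → push 5. Stack: [5]
LOAD_FAST x → push 11. Stack: [5, 11]
BINARY_OP // → 5 // 11 = 0. Stack: [0]
LOAD_CONST → push 15. Stack: [0, 15]
BINARY_OP // → 0 // 15 = 0. Stack: [0]
STORE_FAST z → z=0. Stack: []
LOAD_FAST_LOAD_FAST x,b → push 11,23. Stack: [11, 23]
COMPARE_OP bool(<) → 11 vs 23 = True. Stack: [True]
POP_JUMP_IF_FALSE → pop True; no jump. Stack: []
LOAD_FAST b → push 23. Stack: [23]
LOAD_CONST → push 6. Stack: [23, 6]
BINARY_OP // → 23 // 6 = 3. Stack: [3]
STORE_FAST n → n=3. Stack: []
LOAD_FAST n → push 3. Stack: [3]
RETURN_VALUE → return 3.

3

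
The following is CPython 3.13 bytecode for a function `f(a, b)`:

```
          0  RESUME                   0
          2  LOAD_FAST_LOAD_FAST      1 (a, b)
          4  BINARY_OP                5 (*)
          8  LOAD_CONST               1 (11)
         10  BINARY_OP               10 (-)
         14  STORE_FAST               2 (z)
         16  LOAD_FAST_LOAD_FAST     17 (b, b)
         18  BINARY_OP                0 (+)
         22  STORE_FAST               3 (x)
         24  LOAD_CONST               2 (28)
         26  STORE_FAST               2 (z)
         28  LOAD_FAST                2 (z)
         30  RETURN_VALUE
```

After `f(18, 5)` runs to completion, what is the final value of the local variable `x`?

10

LOAD_FAST_LOAD_FAST a,b → push 18,5. Stack: [18, 5]
BINARY_OP * → 18 * 5 = 90. Stack: [90]
LOAD_CONST → push 11. Stack: [90, 11]
BINARY_OP - → 90 - 11 = 79. Stack: [79]
STORE_FAST z → z=79. Stack: []
LOAD_FAST_LOAD_FAST b,b → push 5,5. Stack: [5, 5]
BINARY_OP + → 5 + 5 = 10. Stack: [10]
STORE_FAST x → x=10. Stack: []
LOAD_CONST → push 28. Stack: [28]
STORE_FAST z → z=28. Stack: []
LOAD_FAST z → push 28. Stack: [28]
RETURN_VALUE → return 28.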